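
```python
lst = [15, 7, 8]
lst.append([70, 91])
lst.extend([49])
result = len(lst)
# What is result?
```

After line 1: lst = [15, 7, 8]
After line 2 (append adds [70, 91] as single element): lst = [15, 7, 8, [70, 91]]
After line 3 (extend unpacks [49], adds 49): lst = [15, 7, 8, [70, 91], 49]
After line 4: result = len(lst) = 5

5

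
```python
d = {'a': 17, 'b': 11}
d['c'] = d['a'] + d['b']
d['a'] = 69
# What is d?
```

After line 1: d = {'a': 17, 'b': 11}
After line 2 (d['c'] = 17 + 11): d = {'a': 17, 'b': 11, 'c': 28}
After line 3: d = {'a': 69, 'b': 11, 'c': 28}

{'a': 69, 'b': 11, 'c': 28}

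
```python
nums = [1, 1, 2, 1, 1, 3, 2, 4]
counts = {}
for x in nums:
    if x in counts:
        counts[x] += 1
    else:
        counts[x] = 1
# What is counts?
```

Initial: counts = {}, nums = [1, 1, 2, 1, 1, 3, 2, 4]
See 1: counts = {1: 1}
See 1: counts = {1: 2}
See 2: counts = {1: 2, 2: 1}
See 1: counts = {1: 3, 2: 1}
See 1: counts = {1: 4, 2: 1}
See 3: counts = {1: 4, 2: 1, 3: 1}
See 2: counts = {1: 4, 2: 2, 3: 1}
See 4: counts = {1: 4, 2: 2, 3: 1, 4: 1}

{1: 4, 2: 2, 3: 1, 4: 1}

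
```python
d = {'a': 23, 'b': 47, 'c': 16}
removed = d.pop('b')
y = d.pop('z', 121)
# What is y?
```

After line 1: d = {'a': 23, 'b': 47, 'c': 16}
After line 2 (pop 'b' returns 47): d = {'a': 23, 'c': 16}, removed = 47
After line 3 (pop 'z' missing, returns default 121): d = {'a': 23, 'c': 16}, y = 121

121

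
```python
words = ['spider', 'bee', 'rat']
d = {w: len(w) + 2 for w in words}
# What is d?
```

{'spider': 8, 'bee': 5, 'rat': 5}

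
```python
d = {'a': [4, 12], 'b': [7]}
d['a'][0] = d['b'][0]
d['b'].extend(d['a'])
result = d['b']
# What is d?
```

After line 1: d = {'a': [4, 12], 'b': [7]}
After line 2 (a[0] = b[0] = 7): d = {'a': [7, 12], 'b': [7]}
After line 3 (b.extend(a) appends [7, 12]): d = {'a': [7, 12], 'b': [7, 7, 12]}
After line 4: result = d['b'] = [7, 7, 12]

{'a': [7, 12], 'b': [7, 7, 12]}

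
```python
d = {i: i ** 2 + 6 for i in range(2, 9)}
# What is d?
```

{2: 10, 3: 15, 4: 22, 5: 31, 6: 42, 7: 55, 8: 70}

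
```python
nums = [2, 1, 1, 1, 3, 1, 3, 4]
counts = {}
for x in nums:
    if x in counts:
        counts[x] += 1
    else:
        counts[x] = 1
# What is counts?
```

Initial: counts = {}, nums = [2, 1, 1, 1, 3, 1, 3, 4]
See 2: counts = {2: 1}
See 1: counts = {2: 1, 1: 1}
See 1: counts = {2: 1, 1: 2}
See 1: counts = {2: 1, 1: 3}
See 3: counts = {2: 1, 1: 3, 3: 1}
See 1: counts = {2: 1, 1: 4, 3: 1}
See 3: counts = {2: 1, 1: 4, 3: 2}
See 4: counts = {2: 1, 1: 4, 3: 2, 4: 1}

{2: 1, 1: 4, 3: 2, 4: 1}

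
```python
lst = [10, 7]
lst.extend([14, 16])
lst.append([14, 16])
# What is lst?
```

After line 1: lst = [10, 7]
After line 2 (extend unpacks [14, 16]): lst = [10, 7, 14, 16]
After line 3 (append adds [14, 16] as single element): lst = [10, 7, 14, 16, [14, 16]]

[10, 7, 14, 16, [14, 16]]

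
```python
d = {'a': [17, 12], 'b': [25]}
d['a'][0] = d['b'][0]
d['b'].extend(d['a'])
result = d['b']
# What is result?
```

After line 1: d = {'a': [17, 12], 'b': [25]}
After line 2 (a[0] = b[0] = 25): d = {'a': [25, 12], 'b': [25]}
After line 3 (b.extend(a) appends [25, 12]): d = {'a': [25, 12], 'b': [25, 25, 12]}
After line 4: result = d['b'] = [25, 25, 12]

[25, 25, 12]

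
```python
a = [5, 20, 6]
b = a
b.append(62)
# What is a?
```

After line 1: a = [5, 20, 6]
After line 2 (b = a is an alias, same object): a = [5, 20, 6], b = [5, 20, 6]
After line 3 (b.append mutates the shared list): a = [5, 20, 6, 62], b = [5, 20, 6, 62]

[5, 20, 6, 62]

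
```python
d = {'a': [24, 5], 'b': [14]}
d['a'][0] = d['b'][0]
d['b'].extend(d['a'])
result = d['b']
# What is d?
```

After line 1: d = {'a': [24, 5], 'b': [14]}
After line 2 (a[0] = b[0] = 14): d = {'a': [14, 5], 'b': [14]}
After line 3 (b.extend(a) appends [14, 5]): d = {'a': [14, 5], 'b': [14, 14, 5]}
After line 4: result = d['b'] = [14, 14, 5]

{'a': [14, 5], 'b': [14, 14, 5]}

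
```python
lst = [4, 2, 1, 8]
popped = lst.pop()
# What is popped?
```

8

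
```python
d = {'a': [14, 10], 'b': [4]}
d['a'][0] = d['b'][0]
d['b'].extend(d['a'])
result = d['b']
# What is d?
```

After line 1: d = {'a': [14, 10], 'b': [4]}
After line 2 (a[0] = b[0] = 4): d = {'a': [4, 10], 'b': [4]}
After line 3 (b.extend(a) appends [4, 10]): d = {'a': [4, 10], 'b': [4, 4, 10]}
After line 4: result = d['b'] = [4, 4, 10]

{'a': [4, 10], 'b': [4, 4, 10]}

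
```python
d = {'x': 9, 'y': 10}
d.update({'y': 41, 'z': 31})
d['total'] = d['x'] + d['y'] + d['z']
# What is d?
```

After line 1: d = {'x': 9, 'y': 10}
After line 2 (y overwritten, z added): d = {'x': 9, 'y': 41, 'z': 31}
After line 3 (total = 9 + 41 + 31 = 81): d = {'x': 9, 'y': 41, 'z': 31, 'total': 81}

{'x': 9, 'y': 41, 'z': 31, 'total': 81}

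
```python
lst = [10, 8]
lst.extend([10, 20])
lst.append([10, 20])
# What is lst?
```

After line 1: lst = [10, 8]
After line 2 (extend unpacks [10, 20]): lst = [10, 8, 10, 20]
After line 3 (append adds [10, 20] as single element): lst = [10, 8, 10, 20, [10, 20]]

[10, 8, 10, 20, [10, 20]]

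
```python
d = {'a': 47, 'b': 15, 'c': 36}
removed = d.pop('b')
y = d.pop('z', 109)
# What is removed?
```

After line 1: d = {'a': 47, 'b': 15, 'c': 36}
After line 2 (pop 'b' returns 15): d = {'a': 47, 'c': 36}, removed = 15
After line 3 (pop 'z' missing, returns default 109): d = {'a': 47, 'c': 36}, y = 109

15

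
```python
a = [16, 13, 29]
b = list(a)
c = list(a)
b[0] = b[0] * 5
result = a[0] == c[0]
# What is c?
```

After line 1: a = [16, 13, 29]
After line 2 (b = list(a), copy): a = [16, 13, 29], b = [16, 13, 29]
After line 3 (c = list(a) is a copy, new object): c = [16, 13, 29]
After line 4 (b[0] = 16 * 5 = 80; only b mutates (copy)): a = [16, 13, 29], b = [80, 13, 29], c = [16, 13, 29]
After line 5 (a[0] = 16, c[0] = 16; result = True)

[16, 13, 29]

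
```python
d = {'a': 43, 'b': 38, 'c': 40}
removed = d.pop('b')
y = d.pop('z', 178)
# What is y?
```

After line 1: d = {'a': 43, 'b': 38, 'c': 40}
After line 2 (pop 'b' returns 38): d = {'a': 43, 'c': 40}, removed = 38
After line 3 (pop 'z' missing, returns default 178): d = {'a': 43, 'c': 40}, y = 178

178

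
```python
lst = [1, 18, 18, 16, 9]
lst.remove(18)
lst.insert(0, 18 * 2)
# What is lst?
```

After line 1: lst = [1, 18, 18, 16, 9]
After line 2 (remove first 18): lst = [1, 18, 16, 9]
After line 3 (insert 36 at index 0): lst = [36, 1, 18, 16, 9]

[36, 1, 18, 16, 9]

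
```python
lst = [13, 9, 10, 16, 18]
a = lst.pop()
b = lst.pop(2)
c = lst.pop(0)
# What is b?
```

After line 1: lst = [13, 9, 10, 16, 18]
After line 2 (pop() -> a = 18): lst = [13, 9, 10, 16]
After line 3 (pop(2) -> b = 10): lst = [13, 9, 16]
After line 4 (pop(0) -> c = 13): lst = [9, 16]

10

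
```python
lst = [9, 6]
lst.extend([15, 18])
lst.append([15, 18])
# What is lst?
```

After line 1: lst = [9, 6]
After line 2 (extend unpacks [15, 18]): lst = [9, 6, 15, 18]
After line 3 (append adds [15, 18] as single element): lst = [9, 6, 15, 18, [15, 18]]

[9, 6, 15, 18, [15, 18]]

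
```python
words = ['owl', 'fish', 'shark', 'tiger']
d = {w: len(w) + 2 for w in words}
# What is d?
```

{'owl': 5, 'fish': 6, 'shark': 7, 'tiger': 7}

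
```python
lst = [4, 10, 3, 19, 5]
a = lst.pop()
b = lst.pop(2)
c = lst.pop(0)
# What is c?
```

After line 1: lst = [4, 10, 3, 19, 5]
After line 2 (pop() -> a = 5): lst = [4, 10, 3, 19]
After line 3 (pop(2) -> b = 3): lst = [4, 10, 19]
After line 4 (pop(0) -> c = 4): lst = [10, 19]

4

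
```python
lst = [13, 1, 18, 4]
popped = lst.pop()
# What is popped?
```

4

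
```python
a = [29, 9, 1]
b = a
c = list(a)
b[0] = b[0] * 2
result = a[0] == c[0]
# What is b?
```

After line 1: a = [29, 9, 1]
After line 2 (b = a, alias): a = [29, 9, 1], b = [29, 9, 1]
After line 3 (c = list(a) is a copy, new object): c = [29, 9, 1]
After line 4 (b[0] = 29 * 2 = 58; mutates shared a/b): a = b = [58, 9, 1], c = [29, 9, 1]
After line 5 (a[0] = 58, c[0] = 29; result = False)

[58, 9, 1]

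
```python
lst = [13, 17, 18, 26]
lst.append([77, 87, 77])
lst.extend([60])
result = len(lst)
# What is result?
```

After line 1: lst = [13, 17, 18, 26]
After line 2 (append adds [77, 87, 77] as single element): lst = [13, 17, 18, 26, [77, 87, 77]]
After line 3 (extend unpacks [60], adds 60): lst = [13, 17, 18, 26, [77, 87, 77], 60]
After line 4: result = len(lst) = 6

6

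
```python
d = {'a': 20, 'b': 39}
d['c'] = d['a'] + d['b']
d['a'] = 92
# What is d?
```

After line 1: d = {'a': 20, 'b': 39}
After line 2 (d['c'] = 20 + 39): d = {'a': 20, 'b': 39, 'c': 59}
After line 3: d = {'a': 92, 'b': 39, 'c': 59}

{'a': 92, 'b': 39, 'c': 59}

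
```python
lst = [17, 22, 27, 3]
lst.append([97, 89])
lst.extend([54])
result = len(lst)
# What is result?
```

After line 1: lst = [17, 22, 27, 3]
After line 2 (append adds [97, 89] as single element): lst = [17, 22, 27, 3, [97, 89]]
After line 3 (extend unpacks [54], adds 54): lst = [17, 22, 27, 3, [97, 89], 54]
After line 4: result = len(lst) = 6

6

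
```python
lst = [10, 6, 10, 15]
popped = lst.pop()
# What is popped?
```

15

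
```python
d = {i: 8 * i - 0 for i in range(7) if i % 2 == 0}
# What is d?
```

{0: 0, 2: 16, 4: 32, 6: 48}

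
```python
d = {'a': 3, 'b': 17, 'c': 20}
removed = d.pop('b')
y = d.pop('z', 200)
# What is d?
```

After line 1: d = {'a': 3, 'b': 17, 'c': 20}
After line 2 (pop 'b' returns 17): d = {'a': 3, 'c': 20}, removed = 17
After line 3 (pop 'z' missing, returns default 200): d = {'a': 3, 'c': 20}, y = 200

{'a': 3, 'c': 20}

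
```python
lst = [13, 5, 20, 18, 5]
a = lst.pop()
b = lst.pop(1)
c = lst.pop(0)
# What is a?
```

After line 1: lst = [13, 5, 20, 18, 5]
After line 2 (pop() -> a = 5): lst = [13, 5, 20, 18]
After line 3 (pop(1) -> b = 5): lst = [13, 20, 18]
After line 4 (pop(0) -> c = 13): lst = [20, 18]

5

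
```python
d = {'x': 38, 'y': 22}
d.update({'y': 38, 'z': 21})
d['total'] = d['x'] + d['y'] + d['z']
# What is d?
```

After line 1: d = {'x': 38, 'y': 22}
After line 2 (y overwritten, z added): d = {'x': 38, 'y': 38, 'z': 21}
After line 3 (total = 38 + 38 + 21 = 97): d = {'x': 38, 'y': 38, 'z': 21, 'total': 97}

{'x': 38, 'y': 38, 'z': 21, 'total': 97}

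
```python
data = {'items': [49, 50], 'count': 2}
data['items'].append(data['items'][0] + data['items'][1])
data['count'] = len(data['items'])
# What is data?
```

After line 1: data = {'items': [49, 50], 'count': 2}
After line 2 (append 49 + 50 = 99): data = {'items': [49, 50, 99], 'count': 2}
After line 3 (count = len(items) = 3): data = {'items': [49, 50, 99], 'count': 3}

{'items': [49, 50, 99], 'count': 3}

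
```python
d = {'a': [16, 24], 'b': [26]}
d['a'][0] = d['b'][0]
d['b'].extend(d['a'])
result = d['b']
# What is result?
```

After line 1: d = {'a': [16, 24], 'b': [26]}
After line 2 (a[0] = b[0] = 26): d = {'a': [26, 24], 'b': [26]}
After line 3 (b.extend(a) appends [26, 24]): d = {'a': [26, 24], 'b': [26, 26, 24]}
After line 4: result = d['b'] = [26, 26, 24]

[26, 26, 24]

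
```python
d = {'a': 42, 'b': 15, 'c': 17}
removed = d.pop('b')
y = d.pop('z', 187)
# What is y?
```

After line 1: d = {'a': 42, 'b': 15, 'c': 17}
After line 2 (pop 'b' returns 15): d = {'a': 42, 'c': 17}, removed = 15
After line 3 (pop 'z' missing, returns default 187): d = {'a': 42, 'c': 17}, y = 187

187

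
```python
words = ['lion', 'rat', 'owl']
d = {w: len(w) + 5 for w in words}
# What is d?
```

{'lion': 9, 'rat': 8, 'owl': 8}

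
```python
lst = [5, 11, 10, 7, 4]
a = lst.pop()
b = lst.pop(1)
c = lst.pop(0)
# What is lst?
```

After line 1: lst = [5, 11, 10, 7, 4]
After line 2 (pop() -> a = 4): lst = [5, 11, 10, 7]
After line 3 (pop(1) -> b = 11): lst = [5, 10, 7]
After line 4 (pop(0) -> c = 5): lst = [10, 7]

[10, 7]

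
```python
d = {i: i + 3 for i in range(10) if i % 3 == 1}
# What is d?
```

{1: 4, 4: 7, 7: 10}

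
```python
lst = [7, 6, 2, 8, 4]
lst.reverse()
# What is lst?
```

[4, 8, 2, 6, 7]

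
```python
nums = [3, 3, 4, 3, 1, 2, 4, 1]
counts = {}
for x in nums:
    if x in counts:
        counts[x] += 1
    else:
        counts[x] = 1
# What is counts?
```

Initial: counts = {}, nums = [3, 3, 4, 3, 1, 2, 4, 1]
See 3: counts = {3: 1}
See 3: counts = {3: 2}
See 4: counts = {3: 2, 4: 1}
See 3: counts = {3: 3, 4: 1}
See 1: counts = {3: 3, 4: 1, 1: 1}
See 2: counts = {3: 3, 4: 1, 1: 1, 2: 1}
See 4: counts = {3: 3, 4: 2, 1: 1, 2: 1}
See 1: counts = {3: 3, 4: 2, 1: 2, 2: 1}

{3: 3, 4: 2, 1: 2, 2: 1}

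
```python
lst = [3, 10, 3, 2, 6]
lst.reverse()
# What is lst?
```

[6, 2, 3, 10, 3]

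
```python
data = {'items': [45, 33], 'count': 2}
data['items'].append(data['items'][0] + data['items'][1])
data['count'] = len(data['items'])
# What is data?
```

After line 1: data = {'items': [45, 33], 'count': 2}
After line 2 (append 45 + 33 = 78): data = {'items': [45, 33, 78], 'count': 2}
After line 3 (count = len(items) = 3): data = {'items': [45, 33, 78], 'count': 3}

{'items': [45, 33, 78], 'count': 3}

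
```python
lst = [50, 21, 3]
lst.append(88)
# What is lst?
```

[50, 21, 3, 88]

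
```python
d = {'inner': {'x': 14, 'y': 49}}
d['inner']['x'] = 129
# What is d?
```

After line 1: d = {'inner': {'x': 14, 'y': 49}}
After line 2 (inner x overwritten): d = {'inner': {'x': 129, 'y': 49}}

{'inner': {'x': 129, 'y': 49}}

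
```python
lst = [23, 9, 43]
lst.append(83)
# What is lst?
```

[23, 9, 43, 83]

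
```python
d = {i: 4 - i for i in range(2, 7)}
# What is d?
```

{2: 2, 3: 1, 4: 0, 5: -1, 6: -2}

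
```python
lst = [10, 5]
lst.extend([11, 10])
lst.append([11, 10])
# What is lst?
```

After line 1: lst = [10, 5]
After line 2 (extend unpacks [11, 10]): lst = [10, 5, 11, 10]
After line 3 (append adds [11, 10] as single element): lst = [10, 5, 11, 10, [11, 10]]

[10, 5, 11, 10, [11, 10]]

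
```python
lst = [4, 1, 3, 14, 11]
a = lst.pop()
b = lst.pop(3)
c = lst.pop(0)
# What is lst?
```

After line 1: lst = [4, 1, 3, 14, 11]
After line 2 (pop() -> a = 11): lst = [4, 1, 3, 14]
After line 3 (pop(3) -> b = 14): lst = [4, 1, 3]
After line 4 (pop(0) -> c = 4): lst = [1, 3]

[1, 3]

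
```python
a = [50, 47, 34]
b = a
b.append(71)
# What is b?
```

After line 1: a = [50, 47, 34]
After line 2 (b = a is an alias, same object): a = [50, 47, 34], b = [50, 47, 34]
After line 3 (b.append mutates the shared list): a = [50, 47, 34, 71], b = [50, 47, 34, 71]

[50, 47, 34, 71]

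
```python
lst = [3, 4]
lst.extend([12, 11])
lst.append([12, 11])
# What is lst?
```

After line 1: lst = [3, 4]
After line 2 (extend unpacks [12, 11]): lst = [3, 4, 12, 11]
After line 3 (append adds [12, 11] as single element): lst = [3, 4, 12, 11, [12, 11]]

[3, 4, 12, 11, [12, 11]]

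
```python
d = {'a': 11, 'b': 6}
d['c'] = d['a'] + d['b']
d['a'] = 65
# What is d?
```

After line 1: d = {'a': 11, 'b': 6}
After line 2 (d['c'] = 11 + 6): d = {'a': 11, 'b': 6, 'c': 17}
After line 3: d = {'a': 65, 'b': 6, 'c': 17}

{'a': 65, 'b': 6, 'c': 17}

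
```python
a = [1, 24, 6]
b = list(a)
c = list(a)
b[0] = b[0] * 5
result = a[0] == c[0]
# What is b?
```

After line 1: a = [1, 24, 6]
After line 2 (b = list(a), copy): a = [1, 24, 6], b = [1, 24, 6]
After line 3 (c = list(a) is a copy, new object): c = [1, 24, 6]
After line 4 (b[0] = 1 * 5 = 5; only b mutates (copy)): a = [1, 24, 6], b = [5, 24, 6], c = [1, 24, 6]
After line 5 (a[0] = 1, c[0] = 1; result = True)

[5, 24, 6]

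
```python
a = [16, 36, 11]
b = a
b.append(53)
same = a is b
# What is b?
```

After line 1: a = [16, 36, 11]
After line 2 (b = a is an alias, same object): a = [16, 36, 11], b = [16, 36, 11]
After line 3 (b.append mutates the shared list): a = [16, 36, 11, 53], b = [16, 36, 11, 53]
After line 4 (same = a is b; same object -> True): same = True

[16, 36, 11, 53]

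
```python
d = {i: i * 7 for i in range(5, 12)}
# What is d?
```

{5: 35, 6: 42, 7: 49, 8: 56, 9: 63, 10: 70, 11: 77}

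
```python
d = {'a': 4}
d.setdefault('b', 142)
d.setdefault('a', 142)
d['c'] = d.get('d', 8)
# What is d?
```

After line 1: d = {'a': 4}
After line 2 (setdefault adds 'b'=142): d = {'a': 4, 'b': 142}
After line 3 (setdefault 'a' no-op, already exists): d = {'a': 4, 'b': 142}
After line 4 (get('d', 8) returns default since 'd' not in d): d = {'a': 4, 'b': 142, 'c': 8}

{'a': 4, 'b': 142, 'c': 8}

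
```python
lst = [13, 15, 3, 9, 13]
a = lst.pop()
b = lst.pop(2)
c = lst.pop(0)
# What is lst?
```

After line 1: lst = [13, 15, 3, 9, 13]
After line 2 (pop() -> a = 13): lst = [13, 15, 3, 9]
After line 3 (pop(2) -> b = 3): lst = [13, 15, 9]
After line 4 (pop(0) -> c = 13): lst = [15, 9]

[15, 9]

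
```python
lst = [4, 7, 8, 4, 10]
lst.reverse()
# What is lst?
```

[10, 4, 8, 7, 4]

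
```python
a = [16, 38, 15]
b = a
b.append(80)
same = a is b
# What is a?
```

After line 1: a = [16, 38, 15]
After line 2 (b = a is an alias, same object): a = [16, 38, 15], b = [16, 38, 15]
After line 3 (b.append mutates the shared list): a = [16, 38, 15, 80], b = [16, 38, 15, 80]
After line 4 (same = a is b; same object -> True): same = True

[16, 38, 15, 80]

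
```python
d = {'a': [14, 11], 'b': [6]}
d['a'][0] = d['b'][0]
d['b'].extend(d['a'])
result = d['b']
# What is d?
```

After line 1: d = {'a': [14, 11], 'b': [6]}
After line 2 (a[0] = b[0] = 6): d = {'a': [6, 11], 'b': [6]}
After line 3 (b.extend(a) appends [6, 11]): d = {'a': [6, 11], 'b': [6, 6, 11]}
After line 4: result = d['b'] = [6, 6, 11]

{'a': [6, 11], 'b': [6, 6, 11]}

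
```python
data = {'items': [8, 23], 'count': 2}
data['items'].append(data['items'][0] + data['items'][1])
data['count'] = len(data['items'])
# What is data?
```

After line 1: data = {'items': [8, 23], 'count': 2}
After line 2 (append 8 + 23 = 31): data = {'items': [8, 23, 31], 'count': 2}
After line 3 (count = len(items) = 3): data = {'items': [8, 23, 31], 'count': 3}

{'items': [8, 23, 31], 'count': 3}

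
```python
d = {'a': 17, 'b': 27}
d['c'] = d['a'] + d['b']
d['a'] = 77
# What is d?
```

After line 1: d = {'a': 17, 'b': 27}
After line 2 (d['c'] = 17 + 27): d = {'a': 17, 'b': 27, 'c': 44}
After line 3: d = {'a': 77, 'b': 27, 'c': 44}

{'a': 77, 'b': 27, 'c': 44}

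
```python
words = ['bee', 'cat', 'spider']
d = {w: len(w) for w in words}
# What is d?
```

{'bee': 3, 'cat': 3, 'spider': 6}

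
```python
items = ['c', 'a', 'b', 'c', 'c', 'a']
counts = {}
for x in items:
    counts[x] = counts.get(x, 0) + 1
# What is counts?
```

Initial: counts = {}, items = ['c', 'a', 'b', 'c', 'c', 'a']
See 'c': counts = {'c': 1}
See 'a': counts = {'c': 1, 'a': 1}
See 'b': counts = {'c': 1, 'a': 1, 'b': 1}
See 'c': counts = {'c': 2, 'a': 1, 'b': 1}
See 'c': counts = {'c': 3, 'a': 1, 'b': 1}
See 'a': counts = {'c': 3, 'a': 2, 'b': 1}

{'c': 3, 'a': 2, 'b': 1}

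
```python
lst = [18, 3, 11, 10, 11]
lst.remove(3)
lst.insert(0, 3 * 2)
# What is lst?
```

After line 1: lst = [18, 3, 11, 10, 11]
After line 2 (remove first 3): lst = [18, 11, 10, 11]
After line 3 (insert 6 at index 0): lst = [6, 18, 11, 10, 11]

[6, 18, 11, 10, 11]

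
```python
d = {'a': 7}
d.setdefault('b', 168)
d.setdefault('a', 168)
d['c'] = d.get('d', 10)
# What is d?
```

After line 1: d = {'a': 7}
After line 2 (setdefault adds 'b'=168): d = {'a': 7, 'b': 168}
After line 3 (setdefault 'a' no-op, already exists): d = {'a': 7, 'b': 168}
After line 4 (get('d', 10) returns default since 'd' not in d): d = {'a': 7, 'b': 168, 'c': 10}

{'a': 7, 'b': 168, 'c': 10}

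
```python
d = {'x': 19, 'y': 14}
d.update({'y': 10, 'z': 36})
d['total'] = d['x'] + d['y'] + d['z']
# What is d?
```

After line 1: d = {'x': 19, 'y': 14}
After line 2 (y overwritten, z added): d = {'x': 19, 'y': 10, 'z': 36}
After line 3 (total = 19 + 10 + 36 = 65): d = {'x': 19, 'y': 10, 'z': 36, 'total': 65}

{'x': 19, 'y': 10, 'z': 36, 'total': 65}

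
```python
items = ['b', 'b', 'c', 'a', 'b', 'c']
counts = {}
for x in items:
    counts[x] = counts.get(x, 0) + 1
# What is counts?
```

Initial: counts = {}, items = ['b', 'b', 'c', 'a', 'b', 'c']
See 'b': counts = {'b': 1}
See 'b': counts = {'b': 2}
See 'c': counts = {'b': 2, 'c': 1}
See 'a': counts = {'b': 2, 'c': 1, 'a': 1}
See 'b': counts = {'b': 3, 'c': 1, 'a': 1}
See 'c': counts = {'b': 3, 'c': 2, 'a': 1}

{'b': 3, 'c': 2, 'a': 1}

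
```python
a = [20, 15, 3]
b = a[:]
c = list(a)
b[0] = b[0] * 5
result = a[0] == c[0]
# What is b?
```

After line 1: a = [20, 15, 3]
After line 2 (b = a[:], copy): a = [20, 15, 3], b = [20, 15, 3]
After line 3 (c = list(a) is a copy, new object): c = [20, 15, 3]
After line 4 (b[0] = 20 * 5 = 100; only b mutates (copy)): a = [20, 15, 3], b = [100, 15, 3], c = [20, 15, 3]
After line 5 (a[0] = 20, c[0] = 20; result = True)

[100, 15, 3]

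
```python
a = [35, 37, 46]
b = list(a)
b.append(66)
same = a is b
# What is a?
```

After line 1: a = [35, 37, 46]
After line 2 (b = list(a) is a shallow copy, new object): a = [35, 37, 46], b = [35, 37, 46]
After line 3 (append only mutates b): a = [35, 37, 46], b = [35, 37, 46, 66]
After line 4 (same = a is b; different objects -> False): same = False

[35, 37, 46]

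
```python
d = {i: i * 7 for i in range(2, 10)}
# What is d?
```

{2: 14, 3: 21, 4: 28, 5: 35, 6: 42, 7: 49, 8: 56, 9: 63}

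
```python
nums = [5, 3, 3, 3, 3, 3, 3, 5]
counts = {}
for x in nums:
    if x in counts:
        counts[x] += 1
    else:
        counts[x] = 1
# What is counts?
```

Initial: counts = {}, nums = [5, 3, 3, 3, 3, 3, 3, 5]
See 5: counts = {5: 1}
See 3: counts = {5: 1, 3: 1}
See 3: counts = {5: 1, 3: 2}
See 3: counts = {5: 1, 3: 3}
See 3: counts = {5: 1, 3: 4}
See 3: counts = {5: 1, 3: 5}
See 3: counts = {5: 1, 3: 6}
See 5: counts = {5: 2, 3: 6}

{5: 2, 3: 6}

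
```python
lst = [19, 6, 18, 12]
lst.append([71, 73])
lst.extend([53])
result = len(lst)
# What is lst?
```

After line 1: lst = [19, 6, 18, 12]
After line 2 (append adds [71, 73] as single element): lst = [19, 6, 18, 12, [71, 73]]
After line 3 (extend unpacks [53], adds 53): lst = [19, 6, 18, 12, [71, 73], 53]
After line 4: result = len(lst) = 6

[19, 6, 18, 12, [71, 73], 53]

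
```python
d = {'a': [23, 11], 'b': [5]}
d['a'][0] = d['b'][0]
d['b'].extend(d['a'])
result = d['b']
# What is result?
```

After line 1: d = {'a': [23, 11], 'b': [5]}
After line 2 (a[0] = b[0] = 5): d = {'a': [5, 11], 'b': [5]}
After line 3 (b.extend(a) appends [5, 11]): d = {'a': [5, 11], 'b': [5, 5, 11]}
After line 4: result = d['b'] = [5, 5, 11]

[5, 5, 11]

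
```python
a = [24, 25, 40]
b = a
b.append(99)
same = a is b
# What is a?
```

After line 1: a = [24, 25, 40]
After line 2 (b = a is an alias, same object): a = [24, 25, 40], b = [24, 25, 40]
After line 3 (b.append mutates the shared list): a = [24, 25, 40, 99], b = [24, 25, 40, 99]
After line 4 (same = a is b; same object -> True): same = True

[24, 25, 40, 99]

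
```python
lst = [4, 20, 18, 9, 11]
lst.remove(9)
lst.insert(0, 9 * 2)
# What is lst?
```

After line 1: lst = [4, 20, 18, 9, 11]
After line 2 (remove first 9): lst = [4, 20, 18, 11]
After line 3 (insert 18 at index 0): lst = [18, 4, 20, 18, 11]

[18, 4, 20, 18, 11]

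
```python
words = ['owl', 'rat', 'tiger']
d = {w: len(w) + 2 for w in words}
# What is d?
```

{'owl': 5, 'rat': 5, 'tiger': 7}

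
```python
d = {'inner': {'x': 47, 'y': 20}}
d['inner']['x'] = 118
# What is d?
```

After line 1: d = {'inner': {'x': 47, 'y': 20}}
After line 2 (inner x overwritten): d = {'inner': {'x': 118, 'y': 20}}

{'inner': {'x': 118, 'y': 20}}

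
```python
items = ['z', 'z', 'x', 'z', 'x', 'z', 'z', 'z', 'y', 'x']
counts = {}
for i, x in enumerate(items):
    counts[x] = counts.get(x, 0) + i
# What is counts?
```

Initial: counts = {}, items = ['z', 'z', 'x', 'z', 'x', 'z', 'z', 'z', 'y', 'x']
i=0, x='z': counts = {'z': 0}
i=1, x='z': counts = {'z': 1}
i=2, x='x': counts = {'z': 1, 'x': 2}
i=3, x='z': counts = {'z': 4, 'x': 2}
i=4, x='x': counts = {'z': 4, 'x': 6}
i=5, x='z': counts = {'z': 9, 'x': 6}
i=6, x='z': counts = {'z': 15, 'x': 6}
i=7, x='z': counts = {'z': 22, 'x': 6}
i=8, x='y': counts = {'z': 22, 'x': 6, 'y': 8}
i=9, x='x': counts = {'z': 22, 'x': 15, 'y': 8}

{'z': 22, 'x': 15, 'y': 8}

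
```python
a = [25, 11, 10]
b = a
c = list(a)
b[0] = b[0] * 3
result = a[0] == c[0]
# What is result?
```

After line 1: a = [25, 11, 10]
After line 2 (b = a, alias): a = [25, 11, 10], b = [25, 11, 10]
After line 3 (c = list(a) is a copy, new object): c = [25, 11, 10]
After line 4 (b[0] = 25 * 3 = 75; mutates shared a/b): a = b = [75, 11, 10], c = [25, 11, 10]
After line 5 (a[0] = 75, c[0] = 25; result = False)

False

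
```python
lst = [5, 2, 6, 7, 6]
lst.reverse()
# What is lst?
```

[6, 7, 6, 2, 5]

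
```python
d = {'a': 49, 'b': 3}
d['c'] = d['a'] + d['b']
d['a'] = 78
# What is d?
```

After line 1: d = {'a': 49, 'b': 3}
After line 2 (d['c'] = 49 + 3): d = {'a': 49, 'b': 3, 'c': 52}
After line 3: d = {'a': 78, 'b': 3, 'c': 52}

{'a': 78, 'b': 3, 'c': 52}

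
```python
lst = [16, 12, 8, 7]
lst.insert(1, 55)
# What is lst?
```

[16, 55, 12, 8, 7]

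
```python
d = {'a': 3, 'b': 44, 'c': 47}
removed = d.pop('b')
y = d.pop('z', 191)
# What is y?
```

After line 1: d = {'a': 3, 'b': 44, 'c': 47}
After line 2 (pop 'b' returns 44): d = {'a': 3, 'c': 47}, removed = 44
After line 3 (pop 'z' missing, returns default 191): d = {'a': 3, 'c': 47}, y = 191

191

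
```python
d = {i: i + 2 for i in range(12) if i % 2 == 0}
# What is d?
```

{0: 2, 2: 4, 4: 6, 6: 8, 8: 10, 10: 12}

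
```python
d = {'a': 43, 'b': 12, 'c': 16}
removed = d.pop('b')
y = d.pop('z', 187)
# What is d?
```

After line 1: d = {'a': 43, 'b': 12, 'c': 16}
After line 2 (pop 'b' returns 12): d = {'a': 43, 'c': 16}, removed = 12
After line 3 (pop 'z' missing, returns default 187): d = {'a': 43, 'c': 16}, y = 187

{'a': 43, 'c': 16}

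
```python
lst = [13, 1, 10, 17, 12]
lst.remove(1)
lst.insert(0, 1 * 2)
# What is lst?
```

After line 1: lst = [13, 1, 10, 17, 12]
After line 2 (remove first 1): lst = [13, 10, 17, 12]
After line 3 (insert 2 at index 0): lst = [2, 13, 10, 17, 12]

[2, 13, 10, 17, 12]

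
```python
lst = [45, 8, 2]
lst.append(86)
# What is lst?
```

[45, 8, 2, 86]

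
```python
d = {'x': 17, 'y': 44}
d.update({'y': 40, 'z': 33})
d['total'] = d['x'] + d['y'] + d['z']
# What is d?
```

After line 1: d = {'x': 17, 'y': 44}
After line 2 (y overwritten, z added): d = {'x': 17, 'y': 40, 'z': 33}
After line 3 (total = 17 + 40 + 33 = 90): d = {'x': 17, 'y': 40, 'z': 33, 'total': 90}

{'x': 17, 'y': 40, 'z': 33, 'total': 90}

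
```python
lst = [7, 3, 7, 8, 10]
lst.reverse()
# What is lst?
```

[10, 8, 7, 3, 7]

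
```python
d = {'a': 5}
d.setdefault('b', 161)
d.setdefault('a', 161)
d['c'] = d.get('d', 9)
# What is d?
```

After line 1: d = {'a': 5}
After line 2 (setdefault adds 'b'=161): d = {'a': 5, 'b': 161}
After line 3 (setdefault 'a' no-op, already exists): d = {'a': 5, 'b': 161}
After line 4 (get('d', 9) returns default since 'd' not in d): d = {'a': 5, 'b': 161, 'c': 9}

{'a': 5, 'b': 161, 'c': 9}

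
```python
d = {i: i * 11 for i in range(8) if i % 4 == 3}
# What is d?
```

{3: 33, 7: 77}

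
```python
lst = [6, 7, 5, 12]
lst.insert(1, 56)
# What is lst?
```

[6, 56, 7, 5, 12]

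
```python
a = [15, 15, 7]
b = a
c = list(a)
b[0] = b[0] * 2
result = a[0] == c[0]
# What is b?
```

After line 1: a = [15, 15, 7]
After line 2 (b = a, alias): a = [15, 15, 7], b = [15, 15, 7]
After line 3 (c = list(a) is a copy, new object): c = [15, 15, 7]
After line 4 (b[0] = 15 * 2 = 30; mutates shared a/b): a = b = [30, 15, 7], c = [15, 15, 7]
After line 5 (a[0] = 30, c[0] = 15; result = False)

[30, 15, 7]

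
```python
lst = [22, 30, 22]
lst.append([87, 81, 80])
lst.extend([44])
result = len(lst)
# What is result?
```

After line 1: lst = [22, 30, 22]
After line 2 (append adds [87, 81, 80] as single element): lst = [22, 30, 22, [87, 81, 80]]
After line 3 (extend unpacks [44], adds 44): lst = [22, 30, 22, [87, 81, 80], 44]
After line 4: result = len(lst) = 5

5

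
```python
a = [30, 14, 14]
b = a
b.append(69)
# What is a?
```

After line 1: a = [30, 14, 14]
After line 2 (b = a is an alias, same object): a = [30, 14, 14], b = [30, 14, 14]
After line 3 (b.append mutates the shared list): a = [30, 14, 14, 69], b = [30, 14, 14, 69]

[30, 14, 14, 69]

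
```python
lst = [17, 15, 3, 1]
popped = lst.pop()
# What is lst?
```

[17, 15, 3]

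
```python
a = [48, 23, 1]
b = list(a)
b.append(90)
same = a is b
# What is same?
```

After line 1: a = [48, 23, 1]
After line 2 (b = list(a) is a shallow copy, new object): a = [48, 23, 1], b = [48, 23, 1]
After line 3 (append only mutates b): a = [48, 23, 1], b = [48, 23, 1, 90]
After line 4 (same = a is b; different objects -> False): same = False

False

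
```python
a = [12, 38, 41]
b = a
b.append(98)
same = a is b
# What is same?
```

After line 1: a = [12, 38, 41]
After line 2 (b = a is an alias, same object): a = [12, 38, 41], b = [12, 38, 41]
After line 3 (b.append mutates the shared list): a = [12, 38, 41, 98], b = [12, 38, 41, 98]
After line 4 (same = a is b; same object -> True): same = True

True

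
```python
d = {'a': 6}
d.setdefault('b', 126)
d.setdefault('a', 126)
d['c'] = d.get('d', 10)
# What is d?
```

After line 1: d = {'a': 6}
After line 2 (setdefault adds 'b'=126): d = {'a': 6, 'b': 126}
After line 3 (setdefault 'a' no-op, already exists): d = {'a': 6, 'b': 126}
After line 4 (get('d', 10) returns default since 'd' not in d): d = {'a': 6, 'b': 126, 'c': 10}

{'a': 6, 'b': 126, 'c': 10}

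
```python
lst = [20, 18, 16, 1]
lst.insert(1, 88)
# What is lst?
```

[20, 88, 18, 16, 1]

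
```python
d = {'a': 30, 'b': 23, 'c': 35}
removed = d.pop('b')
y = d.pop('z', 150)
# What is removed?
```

After line 1: d = {'a': 30, 'b': 23, 'c': 35}
After line 2 (pop 'b' returns 23): d = {'a': 30, 'c': 35}, removed = 23
After line 3 (pop 'z' missing, returns default 150): d = {'a': 30, 'c': 35}, y = 150

23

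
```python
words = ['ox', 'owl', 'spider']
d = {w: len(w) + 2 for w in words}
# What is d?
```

{'ox': 4, 'owl': 5, 'spider': 8}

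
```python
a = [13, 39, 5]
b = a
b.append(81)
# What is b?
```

After line 1: a = [13, 39, 5]
After line 2 (b = a is an alias, same object): a = [13, 39, 5], b = [13, 39, 5]
After line 3 (b.append mutates the shared list): a = [13, 39, 5, 81], b = [13, 39, 5, 81]

[13, 39, 5, 81]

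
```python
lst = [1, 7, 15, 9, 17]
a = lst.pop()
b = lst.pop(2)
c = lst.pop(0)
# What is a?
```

After line 1: lst = [1, 7, 15, 9, 17]
After line 2 (pop() -> a = 17): lst = [1, 7, 15, 9]
After line 3 (pop(2) -> b = 15): lst = [1, 7, 9]
After line 4 (pop(0) -> c = 1): lst = [7, 9]

17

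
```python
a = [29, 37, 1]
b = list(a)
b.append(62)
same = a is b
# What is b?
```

After line 1: a = [29, 37, 1]
After line 2 (b = list(a) is a shallow copy, new object): a = [29, 37, 1], b = [29, 37, 1]
After line 3 (append only mutates b): a = [29, 37, 1], b = [29, 37, 1, 62]
After line 4 (same = a is b; different objects -> False): same = False

[29, 37, 1, 62]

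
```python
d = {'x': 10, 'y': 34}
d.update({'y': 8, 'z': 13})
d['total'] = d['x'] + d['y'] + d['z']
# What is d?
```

After line 1: d = {'x': 10, 'y': 34}
After line 2 (y overwritten, z added): d = {'x': 10, 'y': 8, 'z': 13}
After line 3 (total = 10 + 8 + 13 = 31): d = {'x': 10, 'y': 8, 'z': 13, 'total': 31}

{'x': 10, 'y': 8, 'z': 13, 'total': 31}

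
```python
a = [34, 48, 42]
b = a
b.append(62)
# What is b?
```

After line 1: a = [34, 48, 42]
After line 2 (b = a is an alias, same object): a = [34, 48, 42], b = [34, 48, 42]
After line 3 (b.append mutates the shared list): a = [34, 48, 42, 62], b = [34, 48, 42, 62]

[34, 48, 42, 62]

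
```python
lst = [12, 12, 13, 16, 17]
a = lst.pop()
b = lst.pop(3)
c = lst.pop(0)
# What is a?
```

After line 1: lst = [12, 12, 13, 16, 17]
After line 2 (pop() -> a = 17): lst = [12, 12, 13, 16]
After line 3 (pop(3) -> b = 16): lst = [12, 12, 13]
After line 4 (pop(0) -> c = 12): lst = [12, 13]

17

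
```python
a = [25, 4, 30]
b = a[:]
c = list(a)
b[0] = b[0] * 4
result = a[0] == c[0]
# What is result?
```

After line 1: a = [25, 4, 30]
After line 2 (b = a[:], copy): a = [25, 4, 30], b = [25, 4, 30]
After line 3 (c = list(a) is a copy, new object): c = [25, 4, 30]
After line 4 (b[0] = 25 * 4 = 100; only b mutates (copy)): a = [25, 4, 30], b = [100, 4, 30], c = [25, 4, 30]
After line 5 (a[0] = 25, c[0] = 25; result = True)

True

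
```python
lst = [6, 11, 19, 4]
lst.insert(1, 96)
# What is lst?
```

[6, 96, 11, 19, 4]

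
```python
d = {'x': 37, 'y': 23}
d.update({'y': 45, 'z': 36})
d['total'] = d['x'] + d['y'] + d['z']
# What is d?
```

After line 1: d = {'x': 37, 'y': 23}
After line 2 (y overwritten, z added): d = {'x': 37, 'y': 45, 'z': 36}
After line 3 (total = 37 + 45 + 36 = 118): d = {'x': 37, 'y': 45, 'z': 36, 'total': 118}

{'x': 37, 'y': 45, 'z': 36, 'total': 118}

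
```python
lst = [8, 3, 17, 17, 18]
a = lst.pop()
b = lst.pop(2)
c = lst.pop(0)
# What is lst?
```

After line 1: lst = [8, 3, 17, 17, 18]
After line 2 (pop() -> a = 18): lst = [8, 3, 17, 17]
After line 3 (pop(2) -> b = 17): lst = [8, 3, 17]
After line 4 (pop(0) -> c = 8): lst = [3, 17]

[3, 17]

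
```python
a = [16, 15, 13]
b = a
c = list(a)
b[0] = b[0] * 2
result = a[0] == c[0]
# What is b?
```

After line 1: a = [16, 15, 13]
After line 2 (b = a, alias): a = [16, 15, 13], b = [16, 15, 13]
After line 3 (c = list(a) is a copy, new object): c = [16, 15, 13]
After line 4 (b[0] = 16 * 2 = 32; mutates shared a/b): a = b = [32, 15, 13], c = [16, 15, 13]
After line 5 (a[0] = 32, c[0] = 16; result = False)

[32, 15, 13]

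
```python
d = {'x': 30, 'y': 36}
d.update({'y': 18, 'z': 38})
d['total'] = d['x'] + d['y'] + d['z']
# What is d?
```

After line 1: d = {'x': 30, 'y': 36}
After line 2 (y overwritten, z added): d = {'x': 30, 'y': 18, 'z': 38}
After line 3 (total = 30 + 18 + 38 = 86): d = {'x': 30, 'y': 18, 'z': 38, 'total': 86}

{'x': 30, 'y': 18, 'z': 38, 'total': 86}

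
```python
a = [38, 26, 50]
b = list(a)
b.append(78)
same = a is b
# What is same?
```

After line 1: a = [38, 26, 50]
After line 2 (b = list(a) is a shallow copy, new object): a = [38, 26, 50], b = [38, 26, 50]
After line 3 (append only mutates b): a = [38, 26, 50], b = [38, 26, 50, 78]
After line 4 (same = a is b; different objects -> False): same = False

False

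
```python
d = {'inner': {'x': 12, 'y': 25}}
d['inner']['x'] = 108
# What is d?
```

After line 1: d = {'inner': {'x': 12, 'y': 25}}
After line 2 (inner x overwritten): d = {'inner': {'x': 108, 'y': 25}}

{'inner': {'x': 108, 'y': 25}}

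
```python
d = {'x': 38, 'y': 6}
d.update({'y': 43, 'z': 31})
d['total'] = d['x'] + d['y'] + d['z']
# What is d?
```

After line 1: d = {'x': 38, 'y': 6}
After line 2 (y overwritten, z added): d = {'x': 38, 'y': 43, 'z': 31}
After line 3 (total = 38 + 43 + 31 = 112): d = {'x': 38, 'y': 43, 'z': 31, 'total': 112}

{'x': 38, 'y': 43, 'z': 31, 'total': 112}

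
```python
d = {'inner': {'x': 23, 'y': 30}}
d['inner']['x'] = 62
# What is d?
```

After line 1: d = {'inner': {'x': 23, 'y': 30}}
After line 2 (inner x overwritten): d = {'inner': {'x': 62, 'y': 30}}

{'inner': {'x': 62, 'y': 30}}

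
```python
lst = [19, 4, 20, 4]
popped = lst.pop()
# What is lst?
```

[19, 4, 20]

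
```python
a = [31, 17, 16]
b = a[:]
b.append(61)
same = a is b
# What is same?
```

After line 1: a = [31, 17, 16]
After line 2 (b = a[:] is a shallow copy, new object): a = [31, 17, 16], b = [31, 17, 16]
After line 3 (append only mutates b): a = [31, 17, 16], b = [31, 17, 16, 61]
After line 4 (same = a is b; different objects -> False): same = False

False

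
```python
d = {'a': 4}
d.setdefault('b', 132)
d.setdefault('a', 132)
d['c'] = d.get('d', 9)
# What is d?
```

After line 1: d = {'a': 4}
After line 2 (setdefault adds 'b'=132): d = {'a': 4, 'b': 132}
After line 3 (setdefault 'a' no-op, already exists): d = {'a': 4, 'b': 132}
After line 4 (get('d', 9) returns default since 'd' not in d): d = {'a': 4, 'b': 132, 'c': 9}

{'a': 4, 'b': 132, 'c': 9}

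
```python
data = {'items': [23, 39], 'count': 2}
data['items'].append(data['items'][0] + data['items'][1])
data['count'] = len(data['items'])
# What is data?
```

After line 1: data = {'items': [23, 39], 'count': 2}
After line 2 (append 23 + 39 = 62): data = {'items': [23, 39, 62], 'count': 2}
After line 3 (count = len(items) = 3): data = {'items': [23, 39, 62], 'count': 3}

{'items': [23, 39, 62], 'count': 3}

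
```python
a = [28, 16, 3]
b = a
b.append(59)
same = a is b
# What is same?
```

After line 1: a = [28, 16, 3]
After line 2 (b = a is an alias, same object): a = [28, 16, 3], b = [28, 16, 3]
After line 3 (b.append mutates the shared list): a = [28, 16, 3, 59], b = [28, 16, 3, 59]
After line 4 (same = a is b; same object -> True): same = True

True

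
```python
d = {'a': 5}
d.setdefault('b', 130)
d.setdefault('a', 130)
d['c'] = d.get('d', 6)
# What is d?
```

After line 1: d = {'a': 5}
After line 2 (setdefault adds 'b'=130): d = {'a': 5, 'b': 130}
After line 3 (setdefault 'a' no-op, already exists): d = {'a': 5, 'b': 130}
After line 4 (get('d', 6) returns default since 'd' not in d): d = {'a': 5, 'b': 130, 'c': 6}

{'a': 5, 'b': 130, 'c': 6}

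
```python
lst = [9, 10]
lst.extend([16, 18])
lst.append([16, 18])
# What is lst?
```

After line 1: lst = [9, 10]
After line 2 (extend unpacks [16, 18]): lst = [9, 10, 16, 18]
After line 3 (append adds [16, 18] as single element): lst = [9, 10, 16, 18, [16, 18]]

[9, 10, 16, 18, [16, 18]]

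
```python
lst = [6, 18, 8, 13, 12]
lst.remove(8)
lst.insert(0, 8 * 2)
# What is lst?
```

After line 1: lst = [6, 18, 8, 13, 12]
After line 2 (remove first 8): lst = [6, 18, 13, 12]
After line 3 (insert 16 at index 0): lst = [16, 6, 18, 13, 12]

[16, 6, 18, 13, 12]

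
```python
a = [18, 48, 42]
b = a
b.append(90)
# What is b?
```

After line 1: a = [18, 48, 42]
After line 2 (b = a is an alias, same object): a = [18, 48, 42], b = [18, 48, 42]
After line 3 (b.append mutates the shared list): a = [18, 48, 42, 90], b = [18, 48, 42, 90]

[18, 48, 42, 90]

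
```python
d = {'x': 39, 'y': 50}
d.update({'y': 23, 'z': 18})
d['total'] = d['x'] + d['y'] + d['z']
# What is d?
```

After line 1: d = {'x': 39, 'y': 50}
After line 2 (y overwritten, z added): d = {'x': 39, 'y': 23, 'z': 18}
After line 3 (total = 39 + 23 + 18 = 80): d = {'x': 39, 'y': 23, 'z': 18, 'total': 80}

{'x': 39, 'y': 23, 'z': 18, 'total': 80}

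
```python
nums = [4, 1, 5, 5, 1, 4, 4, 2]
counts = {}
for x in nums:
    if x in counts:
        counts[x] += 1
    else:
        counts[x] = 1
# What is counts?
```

Initial: counts = {}, nums = [4, 1, 5, 5, 1, 4, 4, 2]
See 4: counts = {4: 1}
See 1: counts = {4: 1, 1: 1}
See 5: counts = {4: 1, 1: 1, 5: 1}
See 5: counts = {4: 1, 1: 1, 5: 2}
See 1: counts = {4: 1, 1: 2, 5: 2}
See 4: counts = {4: 2, 1: 2, 5: 2}
See 4: counts = {4: 3, 1: 2, 5: 2}
See 2: counts = {4: 3, 1: 2, 5: 2, 2: 1}

{4: 3, 1: 2, 5: 2, 2: 1}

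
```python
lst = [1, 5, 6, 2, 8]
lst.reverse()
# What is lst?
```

[8, 2, 6, 5, 1]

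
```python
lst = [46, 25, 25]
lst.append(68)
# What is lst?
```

[46, 25, 25, 68]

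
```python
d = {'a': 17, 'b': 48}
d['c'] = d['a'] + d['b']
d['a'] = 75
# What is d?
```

After line 1: d = {'a': 17, 'b': 48}
After line 2 (d['c'] = 17 + 48): d = {'a': 17, 'b': 48, 'c': 65}
After line 3: d = {'a': 75, 'b': 48, 'c': 65}

{'a': 75, 'b': 48, 'c': 65}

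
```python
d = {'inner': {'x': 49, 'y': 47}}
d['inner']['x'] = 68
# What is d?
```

After line 1: d = {'inner': {'x': 49, 'y': 47}}
After line 2 (inner x overwritten): d = {'inner': {'x': 68, 'y': 47}}

{'inner': {'x': 68, 'y': 47}}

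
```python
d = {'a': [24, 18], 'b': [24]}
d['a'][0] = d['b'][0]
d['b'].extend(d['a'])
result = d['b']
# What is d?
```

After line 1: d = {'a': [24, 18], 'b': [24]}
After line 2 (a[0] = b[0] = 24): d = {'a': [24, 18], 'b': [24]}
After line 3 (b.extend(a) appends [24, 18]): d = {'a': [24, 18], 'b': [24, 24, 18]}
After line 4: result = d['b'] = [24, 24, 18]

{'a': [24, 18], 'b': [24, 24, 18]}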